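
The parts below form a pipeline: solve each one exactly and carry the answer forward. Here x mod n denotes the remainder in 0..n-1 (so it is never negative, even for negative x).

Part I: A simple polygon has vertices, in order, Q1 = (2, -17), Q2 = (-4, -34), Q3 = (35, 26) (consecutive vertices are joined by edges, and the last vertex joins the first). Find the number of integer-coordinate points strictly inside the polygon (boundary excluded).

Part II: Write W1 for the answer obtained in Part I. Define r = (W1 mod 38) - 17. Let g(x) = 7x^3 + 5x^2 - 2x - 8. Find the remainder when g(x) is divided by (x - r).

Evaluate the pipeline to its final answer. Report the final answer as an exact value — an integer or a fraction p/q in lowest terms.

Part I: cross terms: (2*-34 - -4*-17)=-136, (-4*26 - 35*-34)=1086, (35*-17 - 2*26)=-647; twice the area = |303| = 303; area = 303/2; boundary points = 1 + 3 + 1 = 5; strictly interior points = area - boundary/2 + 1 = 150; answer 150
Part II: W1 = 150; r = 19; remainder = value at the root: 7*(19)^3 + 5*(19)^2 - 2*(19)^1 - 8 = (48013) + (1805) + (-38) + (-8) = 49772; answer 49772

49772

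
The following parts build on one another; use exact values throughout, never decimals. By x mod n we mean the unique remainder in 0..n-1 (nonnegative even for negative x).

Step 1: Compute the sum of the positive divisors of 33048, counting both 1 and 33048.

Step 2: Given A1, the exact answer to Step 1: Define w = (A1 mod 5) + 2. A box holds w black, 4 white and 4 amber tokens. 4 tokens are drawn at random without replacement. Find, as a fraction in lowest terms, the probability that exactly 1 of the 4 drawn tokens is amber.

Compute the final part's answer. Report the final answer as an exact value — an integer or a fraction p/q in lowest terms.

Step 1: 33048 = 2^3 * 3^5 * 17; sigma = (1 + 2 + 4 + 8) * (1 + 3 + 9 + 27 + 81 + 243) * (1 + 17) = 15 * 364 * 18 = 98280; answer 98280
Step 2: A1 = 98280; w = 2; total draws C(10,4) = 210; favorable C(4,1)*C(6,3) = 80; P = 8/21; answer 8/21

8/21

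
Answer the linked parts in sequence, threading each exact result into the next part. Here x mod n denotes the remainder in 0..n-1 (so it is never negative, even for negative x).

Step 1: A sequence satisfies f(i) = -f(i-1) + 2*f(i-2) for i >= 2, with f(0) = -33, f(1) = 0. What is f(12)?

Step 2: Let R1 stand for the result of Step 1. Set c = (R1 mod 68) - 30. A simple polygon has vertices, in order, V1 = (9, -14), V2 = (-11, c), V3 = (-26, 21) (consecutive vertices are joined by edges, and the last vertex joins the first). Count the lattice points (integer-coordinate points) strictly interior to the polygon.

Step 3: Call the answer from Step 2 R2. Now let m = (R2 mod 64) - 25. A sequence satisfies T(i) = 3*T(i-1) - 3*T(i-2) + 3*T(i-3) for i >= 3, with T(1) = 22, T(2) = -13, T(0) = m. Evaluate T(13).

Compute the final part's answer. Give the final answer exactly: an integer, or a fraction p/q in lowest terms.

10368

Step 1: f(2) = -1*(0) + 2*(-33) = -66; iterating: f(2)=-66, f(3)=66, f(4)=-198, f(5)=330, f(6)=-726, f(7)=1386, f(8)=-2838, f(9)=5610, f(10)=-11286, f(11)=22506, f(12)=-45078; answer -45078
Step 2: R1 = -45078; c = -24; cross terms: (9*-24 - -11*-14)=-370, (-11*21 - -26*-24)=-855, (-26*-14 - 9*21)=175; twice the area = |-1050| = 1050; area = 525; boundary points = 10 + 15 + 35 = 60; strictly interior points = area - boundary/2 + 1 = 496; answer 496
Step 3: R2 = 496; m = 23; T(3) = 3*(-13) - 3*(22) + 3*(23) = -36; iterating: T(3)=-36, T(4)=-3, T(5)=60, T(6)=81, T(7)=54, T(8)=99, T(9)=378, T(10)=999, T(11)=2160, T(12)=4617, T(13)=10368; answer 10368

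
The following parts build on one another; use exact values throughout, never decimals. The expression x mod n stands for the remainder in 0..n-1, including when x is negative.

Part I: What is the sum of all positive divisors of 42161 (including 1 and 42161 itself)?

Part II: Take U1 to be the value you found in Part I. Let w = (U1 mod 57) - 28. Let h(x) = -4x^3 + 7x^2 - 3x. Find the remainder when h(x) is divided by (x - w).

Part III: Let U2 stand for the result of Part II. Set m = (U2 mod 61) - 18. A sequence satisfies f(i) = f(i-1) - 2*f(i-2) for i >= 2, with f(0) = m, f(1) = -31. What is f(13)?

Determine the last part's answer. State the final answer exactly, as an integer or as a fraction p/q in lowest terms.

-419

Part I: 42161 = 7 * 19 * 317; sigma = (1 + 7) * (1 + 19) * (1 + 317) = 8 * 20 * 318 = 50880; answer 50880
Part II: U1 = 50880; w = 8; remainder = value at the root: -4*(8)^3 + 7*(8)^2 - 3*(8)^1 = (-2048) + (448) + (-24) = -1624; answer -1624
Part III: U2 = -1624; m = 5; f(2) = 1*(-31) - 2*(5) = -41; iterating: f(2)=-41, f(3)=21, f(4)=103, f(5)=61, f(6)=-145, f(7)=-267, f(8)=23, f(9)=557, f(10)=511, f(11)=-603, f(12)=-1625, f(13)=-419; answer -419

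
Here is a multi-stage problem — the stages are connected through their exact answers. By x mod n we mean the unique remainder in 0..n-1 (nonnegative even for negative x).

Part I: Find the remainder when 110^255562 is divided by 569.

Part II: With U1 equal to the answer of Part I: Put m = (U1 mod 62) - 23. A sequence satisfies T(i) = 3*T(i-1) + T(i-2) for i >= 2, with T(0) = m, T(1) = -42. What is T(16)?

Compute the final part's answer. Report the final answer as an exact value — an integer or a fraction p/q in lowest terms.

Part I: squarings mod 569: 110^1=110, 110^2=151, 110^4=41, 110^8=543, 110^16=107, 110^32=69, 110^64=209, 110^128=437, 110^256=354, 110^512=136, 110^1024=288, 110^2048=439, 110^4096=399, 110^8192=450, 110^16384=505, 110^32768=113, 110^65536=251, 110^131072=411; 110^255562 = 110^2 * 110^8 * 110^64 * 110^512 * 110^1024 * 110^8192 * 110^16384 * 110^32768 * 110^65536 * 110^131072 = 443 (mod 569); answer 443
Part II: U1 = 443; m = -14; T(2) = 3*(-42) + 1*(-14) = -140; iterating: T(2)=-140, T(3)=-462, T(4)=-1526, T(5)=-5040, T(6)=-16646, T(7)=-54978, T(8)=-181580, T(9)=-599718, T(10)=-1980734, T(11)=-6541920, T(12)=-21606494, T(13)=-71361402, T(14)=-235690700, T(15)=-778433502, T(16)=-2570991206; answer -2570991206

-2570991206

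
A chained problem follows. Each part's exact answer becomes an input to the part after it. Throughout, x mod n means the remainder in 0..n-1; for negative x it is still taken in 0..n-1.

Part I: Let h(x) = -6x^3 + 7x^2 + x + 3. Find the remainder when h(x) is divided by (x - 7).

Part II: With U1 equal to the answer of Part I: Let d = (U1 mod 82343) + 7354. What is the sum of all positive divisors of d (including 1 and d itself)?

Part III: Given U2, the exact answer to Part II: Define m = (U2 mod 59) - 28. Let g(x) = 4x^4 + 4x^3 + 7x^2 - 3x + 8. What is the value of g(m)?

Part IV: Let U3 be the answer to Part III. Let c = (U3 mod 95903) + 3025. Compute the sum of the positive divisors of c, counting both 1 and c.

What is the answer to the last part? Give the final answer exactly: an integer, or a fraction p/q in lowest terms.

Part I: remainder = value at the root: -6*(7)^3 + 7*(7)^2 + 1*(7)^1 + 3 = (-2058) + (343) + (7) + (3) = -1705; answer -1705
Part II: U1 = -1705; d = 87992; 87992 = 2^3 * 17 * 647; sigma = (1 + 2 + 4 + 8) * (1 + 17) * (1 + 647) = 15 * 18 * 648 = 174960; answer 174960
Part III: U2 = 174960; m = -3; 4*(-3)^4 + 4*(-3)^3 + 7*(-3)^2 - 3*(-3)^1 + 8 = (324) + (-108) + (63) + (9) + (8) = 296; answer 296
Part IV: U3 = 296; c = 3321; 3321 = 3^4 * 41; sigma = (1 + 3 + 9 + 27 + 81) * (1 + 41) = 121 * 42 = 5082; answer 5082

5082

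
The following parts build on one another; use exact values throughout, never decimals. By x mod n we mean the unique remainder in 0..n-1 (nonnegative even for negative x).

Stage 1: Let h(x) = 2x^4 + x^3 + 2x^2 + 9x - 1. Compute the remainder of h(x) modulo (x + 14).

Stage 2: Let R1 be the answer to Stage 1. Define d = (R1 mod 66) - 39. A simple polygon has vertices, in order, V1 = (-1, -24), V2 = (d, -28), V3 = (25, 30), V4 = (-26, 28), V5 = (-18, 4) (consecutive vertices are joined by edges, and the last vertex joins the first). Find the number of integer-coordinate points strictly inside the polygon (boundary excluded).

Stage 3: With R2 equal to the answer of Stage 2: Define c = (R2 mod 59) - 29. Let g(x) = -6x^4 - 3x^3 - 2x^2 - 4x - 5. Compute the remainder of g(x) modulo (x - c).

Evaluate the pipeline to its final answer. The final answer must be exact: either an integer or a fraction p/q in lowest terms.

Stage 1: remainder = value at the root: 2*(-14)^4 + 1*(-14)^3 + 2*(-14)^2 + 9*(-14)^1 - 1 = (76832) + (-2744) + (392) + (-126) + (-1) = 74353; answer 74353
Stage 2: R1 = 74353; d = -2; cross terms: (-1*-28 - -2*-24)=-20, (-2*30 - 25*-28)=640, (25*28 - -26*30)=1480, (-26*4 - -18*28)=400, (-18*-24 - -1*4)=436; twice the area = |2936| = 2936; area = 1468; boundary points = 1 + 1 + 1 + 8 + 1 = 12; strictly interior points = area - boundary/2 + 1 = 1463; answer 1463
Stage 3: R2 = 1463; c = 18; remainder = value at the root: -6*(18)^4 - 3*(18)^3 - 2*(18)^2 - 4*(18)^1 - 5 = (-629856) + (-17496) + (-648) + (-72) + (-5) = -648077; answer -648077

-648077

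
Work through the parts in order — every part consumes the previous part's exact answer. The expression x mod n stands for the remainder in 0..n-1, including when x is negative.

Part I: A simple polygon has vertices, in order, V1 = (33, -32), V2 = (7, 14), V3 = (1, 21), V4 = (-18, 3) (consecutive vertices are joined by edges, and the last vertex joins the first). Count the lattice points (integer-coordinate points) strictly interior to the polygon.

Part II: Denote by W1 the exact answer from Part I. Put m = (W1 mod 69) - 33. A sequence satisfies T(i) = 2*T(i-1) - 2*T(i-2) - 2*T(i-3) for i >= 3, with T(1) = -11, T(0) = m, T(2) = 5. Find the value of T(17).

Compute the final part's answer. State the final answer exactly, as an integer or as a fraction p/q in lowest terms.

-155424

Part I: cross terms: (33*14 - 7*-32)=686, (7*21 - 1*14)=133, (1*3 - -18*21)=381, (-18*-32 - 33*3)=477; twice the area = |1677| = 1677; area = 1677/2; boundary points = 2 + 1 + 1 + 1 = 5; strictly interior points = area - boundary/2 + 1 = 837; answer 837
Part II: W1 = 837; m = -24; T(3) = 2*(5) - 2*(-11) - 2*(-24) = 80; iterating: T(3)=80, T(4)=172, T(5)=174, T(6)=-156, T(7)=-1004, T(8)=-2044, T(9)=-1768, T(10)=2560, T(11)=12744, T(12)=23904, T(13)=17200, T(14)=-38896, T(15)=-160000, T(16)=-276608, T(17)=-155424; answer -155424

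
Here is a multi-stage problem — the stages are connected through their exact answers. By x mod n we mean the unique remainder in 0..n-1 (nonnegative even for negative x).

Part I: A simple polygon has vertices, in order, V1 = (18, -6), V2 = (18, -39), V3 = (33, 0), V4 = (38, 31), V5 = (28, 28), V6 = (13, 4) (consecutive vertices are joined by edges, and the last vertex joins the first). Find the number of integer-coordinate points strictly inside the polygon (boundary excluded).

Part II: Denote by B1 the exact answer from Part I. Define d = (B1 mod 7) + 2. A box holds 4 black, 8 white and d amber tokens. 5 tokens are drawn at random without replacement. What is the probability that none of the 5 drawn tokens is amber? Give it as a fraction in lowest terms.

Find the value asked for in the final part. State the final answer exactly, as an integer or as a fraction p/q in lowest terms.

22/323

Part I: cross terms: (18*-39 - 18*-6)=-594, (18*0 - 33*-39)=1287, (33*31 - 38*0)=1023, (38*28 - 28*31)=196, (28*4 - 13*28)=-252, (13*-6 - 18*4)=-150; twice the area = |1510| = 1510; area = 755; boundary points = 33 + 3 + 1 + 1 + 3 + 5 = 46; strictly interior points = area - boundary/2 + 1 = 733; answer 733
Part II: B1 = 733; d = 7; total draws C(19,5) = 11628; favorable C(12,5) = 792; P = 22/323; answer 22/323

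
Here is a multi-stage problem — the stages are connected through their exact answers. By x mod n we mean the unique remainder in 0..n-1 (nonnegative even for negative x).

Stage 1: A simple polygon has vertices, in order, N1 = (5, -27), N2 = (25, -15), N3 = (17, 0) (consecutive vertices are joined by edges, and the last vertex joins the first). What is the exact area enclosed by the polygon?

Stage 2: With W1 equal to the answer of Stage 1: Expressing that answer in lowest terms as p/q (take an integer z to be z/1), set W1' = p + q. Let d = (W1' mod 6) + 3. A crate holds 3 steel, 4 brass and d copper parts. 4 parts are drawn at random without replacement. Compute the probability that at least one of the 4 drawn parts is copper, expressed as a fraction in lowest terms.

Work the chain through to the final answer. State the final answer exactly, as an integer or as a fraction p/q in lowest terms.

Stage 1: cross terms: (5*-15 - 25*-27)=600, (25*0 - 17*-15)=255, (17*-27 - 5*0)=-459; twice the area = |396| = 396; area = 198; answer 198
Stage 2: W1 = 198; threaded value p + q = 199; d = 4; total draws C(11,4) = 330; complement C(7,4) = 35; favorable 330 - 35 = 295; P = 59/66; answer 59/66

59/66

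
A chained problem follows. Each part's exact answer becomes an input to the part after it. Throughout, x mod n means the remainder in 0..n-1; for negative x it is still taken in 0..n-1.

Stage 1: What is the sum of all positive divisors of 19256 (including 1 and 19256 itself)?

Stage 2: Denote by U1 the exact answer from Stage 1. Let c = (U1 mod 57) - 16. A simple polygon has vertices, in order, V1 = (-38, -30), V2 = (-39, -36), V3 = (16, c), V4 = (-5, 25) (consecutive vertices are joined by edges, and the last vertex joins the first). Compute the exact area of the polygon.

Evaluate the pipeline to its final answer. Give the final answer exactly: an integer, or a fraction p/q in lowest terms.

1256

Stage 1: 19256 = 2^3 * 29 * 83; sigma = (1 + 2 + 4 + 8) * (1 + 29) * (1 + 83) = 15 * 30 * 84 = 37800; answer 37800
Stage 2: U1 = 37800; c = -7; cross terms: (-38*-36 - -39*-30)=198, (-39*-7 - 16*-36)=849, (16*25 - -5*-7)=365, (-5*-30 - -38*25)=1100; twice the area = |2512| = 2512; area = 1256; answer 1256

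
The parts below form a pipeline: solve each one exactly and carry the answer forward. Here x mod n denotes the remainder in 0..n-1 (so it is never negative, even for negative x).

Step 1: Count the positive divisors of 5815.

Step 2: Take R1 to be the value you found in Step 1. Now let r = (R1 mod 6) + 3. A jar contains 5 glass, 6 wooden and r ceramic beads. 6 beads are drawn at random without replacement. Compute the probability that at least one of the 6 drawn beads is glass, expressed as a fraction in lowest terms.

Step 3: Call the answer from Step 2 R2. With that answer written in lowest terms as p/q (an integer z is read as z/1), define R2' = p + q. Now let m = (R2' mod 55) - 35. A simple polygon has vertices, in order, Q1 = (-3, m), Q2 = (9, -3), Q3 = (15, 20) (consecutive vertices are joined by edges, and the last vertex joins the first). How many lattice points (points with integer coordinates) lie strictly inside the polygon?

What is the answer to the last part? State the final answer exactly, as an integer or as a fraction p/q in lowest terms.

Step 1: 5815 = 5 * 1163; number of divisors = (1+1) * (1+1) = 4; answer 4
Step 2: R1 = 4; r = 7; total draws C(18,6) = 18564; complement C(13,6) = 1716; favorable 18564 - 1716 = 16848; P = 108/119; answer 108/119
Step 3: R2 = 108/119; threaded value p + q = 227; m = -28; cross terms: (-3*-3 - 9*-28)=261, (9*20 - 15*-3)=225, (15*-28 - -3*20)=-360; twice the area = |126| = 126; area = 63; boundary points = 1 + 1 + 6 = 8; strictly interior points = area - boundary/2 + 1 = 60; answer 60

60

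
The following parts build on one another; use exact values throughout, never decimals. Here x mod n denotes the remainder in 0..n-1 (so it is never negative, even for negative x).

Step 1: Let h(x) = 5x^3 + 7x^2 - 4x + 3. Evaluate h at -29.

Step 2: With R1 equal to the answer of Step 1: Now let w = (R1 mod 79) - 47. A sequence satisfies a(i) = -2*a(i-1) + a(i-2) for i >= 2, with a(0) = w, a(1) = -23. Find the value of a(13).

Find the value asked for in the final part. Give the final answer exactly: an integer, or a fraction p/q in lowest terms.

Step 1: 5*(-29)^3 + 7*(-29)^2 - 4*(-29)^1 + 3 = (-121945) + (5887) + (116) + (3) = -115939; answer -115939
Step 2: R1 = -115939; w = -14; a(2) = -2*(-23) + 1*(-14) = 32; iterating: a(2)=32, a(3)=-87, a(4)=206, a(5)=-499, a(6)=1204, a(7)=-2907, a(8)=7018, a(9)=-16943, a(10)=40904, a(11)=-98751, a(12)=238406, a(13)=-575563; answer -575563

-575563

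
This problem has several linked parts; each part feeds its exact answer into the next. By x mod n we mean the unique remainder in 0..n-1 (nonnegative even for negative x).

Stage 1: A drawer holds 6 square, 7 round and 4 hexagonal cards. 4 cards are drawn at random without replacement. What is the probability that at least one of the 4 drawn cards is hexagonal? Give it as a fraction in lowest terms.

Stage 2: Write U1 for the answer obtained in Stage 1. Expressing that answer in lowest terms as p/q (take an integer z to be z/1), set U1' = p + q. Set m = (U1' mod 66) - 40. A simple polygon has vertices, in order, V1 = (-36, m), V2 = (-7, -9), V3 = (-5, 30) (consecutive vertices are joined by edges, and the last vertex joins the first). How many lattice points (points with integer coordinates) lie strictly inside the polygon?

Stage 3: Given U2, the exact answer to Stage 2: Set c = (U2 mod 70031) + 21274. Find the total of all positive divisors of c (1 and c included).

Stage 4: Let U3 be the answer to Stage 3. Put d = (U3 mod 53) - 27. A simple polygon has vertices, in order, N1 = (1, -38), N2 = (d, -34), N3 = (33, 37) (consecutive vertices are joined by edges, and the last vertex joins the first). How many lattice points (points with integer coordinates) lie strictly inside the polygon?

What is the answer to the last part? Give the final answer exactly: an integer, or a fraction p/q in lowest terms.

776

Stage 1: total draws C(17,4) = 2380; complement C(13,4) = 715; favorable 2380 - 715 = 1665; P = 333/476; answer 333/476
Stage 2: U1 = 333/476; threaded value p + q = 809; m = -23; cross terms: (-36*-9 - -7*-23)=163, (-7*30 - -5*-9)=-255, (-5*-23 - -36*30)=1195; twice the area = |1103| = 1103; area = 1103/2; boundary points = 1 + 1 + 1 = 3; strictly interior points = area - boundary/2 + 1 = 551; answer 551
Stage 3: U2 = 551; c = 21825; 21825 = 3^2 * 5^2 * 97; sigma = (1 + 3 + 9) * (1 + 5 + 25) * (1 + 97) = 13 * 31 * 98 = 39494; answer 39494
Stage 4: U3 = 39494; d = -18; cross terms: (1*-34 - -18*-38)=-718, (-18*37 - 33*-34)=456, (33*-38 - 1*37)=-1291; twice the area = |-1553| = 1553; area = 1553/2; boundary points = 1 + 1 + 1 = 3; strictly interior points = area - boundary/2 + 1 = 776; answer 776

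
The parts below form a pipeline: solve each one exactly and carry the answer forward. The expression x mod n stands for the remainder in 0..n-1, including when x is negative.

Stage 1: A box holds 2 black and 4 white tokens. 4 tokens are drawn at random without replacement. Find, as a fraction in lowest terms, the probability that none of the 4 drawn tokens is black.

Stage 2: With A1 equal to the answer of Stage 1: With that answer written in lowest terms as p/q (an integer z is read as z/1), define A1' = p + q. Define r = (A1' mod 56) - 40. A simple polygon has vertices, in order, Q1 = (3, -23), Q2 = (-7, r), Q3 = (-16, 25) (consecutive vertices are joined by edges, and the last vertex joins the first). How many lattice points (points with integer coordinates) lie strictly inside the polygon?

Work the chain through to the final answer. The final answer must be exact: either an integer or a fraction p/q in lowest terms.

Stage 1: total draws C(6,4) = 15; favorable C(4,4) = 1; P = 1/15; answer 1/15
Stage 2: A1 = 1/15; threaded value p + q = 16; r = -24; cross terms: (3*-24 - -7*-23)=-233, (-7*25 - -16*-24)=-559, (-16*-23 - 3*25)=293; twice the area = |-499| = 499; area = 499/2; boundary points = 1 + 1 + 1 = 3; strictly interior points = area - boundary/2 + 1 = 249; answer 249

249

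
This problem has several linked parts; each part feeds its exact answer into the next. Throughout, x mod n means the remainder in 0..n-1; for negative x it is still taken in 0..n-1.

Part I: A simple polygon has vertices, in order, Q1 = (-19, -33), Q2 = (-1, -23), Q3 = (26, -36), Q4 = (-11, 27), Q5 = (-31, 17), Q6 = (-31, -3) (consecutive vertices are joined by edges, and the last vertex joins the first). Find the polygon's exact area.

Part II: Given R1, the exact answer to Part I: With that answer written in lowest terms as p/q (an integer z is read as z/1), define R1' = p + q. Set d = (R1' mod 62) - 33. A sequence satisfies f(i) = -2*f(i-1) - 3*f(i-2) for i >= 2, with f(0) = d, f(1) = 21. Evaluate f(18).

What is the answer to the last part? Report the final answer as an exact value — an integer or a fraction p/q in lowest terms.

Part I: cross terms: (-19*-23 - -1*-33)=404, (-1*-36 - 26*-23)=634, (26*27 - -11*-36)=306, (-11*17 - -31*27)=650, (-31*-3 - -31*17)=620, (-31*-33 - -19*-3)=966; twice the area = |3580| = 3580; area = 1790; answer 1790
Part II: R1 = 1790; threaded value p + q = 1791; d = 22; f(2) = -2*(21) - 3*(22) = -108; iterating: f(2)=-108, f(3)=153, f(4)=18, f(5)=-495, f(6)=936, f(7)=-387, f(8)=-2034, f(9)=5229, f(10)=-4356, f(11)=-6975, f(12)=27018, f(13)=-33111, f(14)=-14832, f(15)=128997, f(16)=-213498, f(17)=40005, f(18)=560484; answer 560484

560484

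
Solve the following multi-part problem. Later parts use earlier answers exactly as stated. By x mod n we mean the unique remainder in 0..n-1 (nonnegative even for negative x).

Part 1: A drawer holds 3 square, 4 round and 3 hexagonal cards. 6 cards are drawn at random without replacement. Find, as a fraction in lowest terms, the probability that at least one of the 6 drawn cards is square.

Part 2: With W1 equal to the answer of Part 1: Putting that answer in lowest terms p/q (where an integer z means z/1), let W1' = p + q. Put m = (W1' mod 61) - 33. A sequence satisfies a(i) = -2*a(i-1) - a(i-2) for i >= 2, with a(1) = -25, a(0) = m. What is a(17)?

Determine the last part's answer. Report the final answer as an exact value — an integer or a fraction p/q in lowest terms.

-9

Part 1: total draws C(10,6) = 210; complement C(7,6) = 7; favorable 210 - 7 = 203; P = 29/30; answer 29/30
Part 2: W1 = 29/30; threaded value p + q = 59; m = 26; a(2) = -2*(-25) - 1*(26) = 24; iterating: a(2)=24, a(3)=-23, a(4)=22, a(5)=-21, a(6)=20, a(7)=-19, a(8)=18, a(9)=-17, a(10)=16, a(11)=-15, a(12)=14, a(13)=-13, a(14)=12, a(15)=-11, a(16)=10, a(17)=-9; answer -9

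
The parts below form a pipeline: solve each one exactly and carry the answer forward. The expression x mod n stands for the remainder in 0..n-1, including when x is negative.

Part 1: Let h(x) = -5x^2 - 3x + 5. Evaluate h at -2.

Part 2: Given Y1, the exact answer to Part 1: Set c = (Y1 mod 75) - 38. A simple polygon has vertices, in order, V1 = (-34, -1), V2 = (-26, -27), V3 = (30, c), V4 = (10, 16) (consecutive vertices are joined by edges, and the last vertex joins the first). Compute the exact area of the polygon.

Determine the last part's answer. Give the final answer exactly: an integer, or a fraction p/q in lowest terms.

854

Part 1: -5*(-2)^2 - 3*(-2)^1 + 5 = (-20) + (6) + (5) = -9; answer -9
Part 2: Y1 = -9; c = 28; cross terms: (-34*-27 - -26*-1)=892, (-26*28 - 30*-27)=82, (30*16 - 10*28)=200, (10*-1 - -34*16)=534; twice the area = |1708| = 1708; area = 854; answer 854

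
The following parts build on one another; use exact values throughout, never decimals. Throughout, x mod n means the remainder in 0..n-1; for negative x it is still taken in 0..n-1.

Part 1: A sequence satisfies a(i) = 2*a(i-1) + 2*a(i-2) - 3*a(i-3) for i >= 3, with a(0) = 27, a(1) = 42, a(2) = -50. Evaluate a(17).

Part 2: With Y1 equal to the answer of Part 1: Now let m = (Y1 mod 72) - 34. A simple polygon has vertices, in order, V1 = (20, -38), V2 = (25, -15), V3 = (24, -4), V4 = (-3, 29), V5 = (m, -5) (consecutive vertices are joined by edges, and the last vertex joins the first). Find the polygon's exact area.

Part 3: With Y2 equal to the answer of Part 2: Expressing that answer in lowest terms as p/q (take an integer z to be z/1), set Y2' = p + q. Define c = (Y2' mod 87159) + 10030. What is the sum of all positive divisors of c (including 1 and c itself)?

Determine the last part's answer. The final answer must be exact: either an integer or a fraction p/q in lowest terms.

12144

Part 1: a(3) = 2*(-50) + 2*(42) - 3*(27) = -97; iterating: a(3)=-97, a(4)=-420, a(5)=-884, a(6)=-2317, a(7)=-5142, a(8)=-12266, a(9)=-27865, a(10)=-64836, a(11)=-148604, a(12)=-343285, a(13)=-789270, a(14)=-1819298, a(15)=-4187281, a(16)=-9645348, a(17)=-22207364; answer -22207364
Part 2: Y1 = -22207364; m = -6; cross terms: (20*-15 - 25*-38)=650, (25*-4 - 24*-15)=260, (24*29 - -3*-4)=684, (-3*-5 - -6*29)=189, (-6*-38 - 20*-5)=328; twice the area = |2111| = 2111; area = 2111/2; answer 2111/2
Part 3: Y2 = 2111/2; threaded value p + q = 2113; c = 12143; 12143 is prime, so its only divisors are 1 and 12143; sigma = 1 + 12143 = 12144; answer 12144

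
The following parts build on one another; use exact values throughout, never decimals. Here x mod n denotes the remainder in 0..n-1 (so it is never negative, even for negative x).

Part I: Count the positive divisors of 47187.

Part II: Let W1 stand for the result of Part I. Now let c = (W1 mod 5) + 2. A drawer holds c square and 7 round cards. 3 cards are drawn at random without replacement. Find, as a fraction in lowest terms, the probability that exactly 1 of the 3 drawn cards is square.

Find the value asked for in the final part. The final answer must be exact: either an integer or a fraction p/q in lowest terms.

21/44

Part I: 47187 = 3^2 * 7^2 * 107; number of divisors = (2+1) * (2+1) * (1+1) = 18; answer 18
Part II: W1 = 18; c = 5; total draws C(12,3) = 220; favorable C(5,1)*C(7,2) = 105; P = 21/44; answer 21/44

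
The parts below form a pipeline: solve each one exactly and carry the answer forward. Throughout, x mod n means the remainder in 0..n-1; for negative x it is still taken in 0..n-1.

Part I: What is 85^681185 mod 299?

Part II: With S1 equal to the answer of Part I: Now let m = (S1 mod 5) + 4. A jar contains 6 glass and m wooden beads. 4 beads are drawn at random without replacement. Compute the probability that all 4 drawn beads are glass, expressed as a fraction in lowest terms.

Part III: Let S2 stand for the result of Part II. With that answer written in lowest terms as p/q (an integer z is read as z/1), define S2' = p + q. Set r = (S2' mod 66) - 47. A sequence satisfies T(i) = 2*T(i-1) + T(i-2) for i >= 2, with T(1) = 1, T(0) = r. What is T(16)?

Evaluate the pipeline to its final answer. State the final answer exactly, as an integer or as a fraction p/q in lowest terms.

-5964993

Part I: squarings mod 299: 85^1=85, 85^2=49, 85^4=9, 85^8=81, 85^16=282, 85^32=289, 85^64=100, 85^128=133, 85^256=48, 85^512=211, 85^1024=269, 85^2048=3, 85^4096=9, 85^8192=81, 85^16384=282, 85^32768=289, 85^65536=100, 85^131072=133, 85^262144=48, 85^524288=211; 85^681185 = 85^1 * 85^32 * 85^64 * 85^128 * 85^1024 * 85^8192 * 85^16384 * 85^131072 * 85^524288 = 128 (mod 299); answer 128
Part II: S1 = 128; m = 7; total draws C(13,4) = 715; favorable C(6,4) = 15; P = 3/143; answer 3/143
Part III: S2 = 3/143; threaded value p + q = 146; r = -33; T(2) = 2*(1) + 1*(-33) = -31; iterating: T(2)=-31, T(3)=-61, T(4)=-153, T(5)=-367, T(6)=-887, T(7)=-2141, T(8)=-5169, T(9)=-12479, T(10)=-30127, T(11)=-72733, T(12)=-175593, T(13)=-423919, T(14)=-1023431, T(15)=-2470781, T(16)=-5964993; answer -5964993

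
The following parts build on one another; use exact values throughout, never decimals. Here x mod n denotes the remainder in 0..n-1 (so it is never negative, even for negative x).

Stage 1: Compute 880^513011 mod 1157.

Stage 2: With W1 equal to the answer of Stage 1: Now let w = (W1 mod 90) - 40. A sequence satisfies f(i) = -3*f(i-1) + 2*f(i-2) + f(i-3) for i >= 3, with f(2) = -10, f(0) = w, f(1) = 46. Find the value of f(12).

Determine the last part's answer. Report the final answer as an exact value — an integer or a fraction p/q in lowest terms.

Stage 1: squarings mod 1157: 880^1=880, 880^2=367, 880^4=477, 880^8=757, 880^16=334, 880^32=484, 880^64=542, 880^128=1043, 880^256=269, 880^512=627, 880^1024=906, 880^2048=523, 880^4096=477, 880^8192=757, 880^16384=334, 880^32768=484, 880^65536=542, 880^131072=1043, 880^262144=269; 880^513011 = 880^1 * 880^2 * 880^16 * 880^32 * 880^64 * 880^128 * 880^256 * 880^512 * 880^4096 * 880^16384 * 880^32768 * 880^65536 * 880^131072 * 880^262144 = 198 (mod 1157); answer 198
Stage 2: W1 = 198; w = -22; f(3) = -3*(-10) + 2*(46) + 1*(-22) = 100; iterating: f(3)=100, f(4)=-274, f(5)=1012, f(6)=-3484, f(7)=12202, f(8)=-42562, f(9)=148606, f(10)=-518740, f(11)=1810870, f(12)=-6321484; answer -6321484

-6321484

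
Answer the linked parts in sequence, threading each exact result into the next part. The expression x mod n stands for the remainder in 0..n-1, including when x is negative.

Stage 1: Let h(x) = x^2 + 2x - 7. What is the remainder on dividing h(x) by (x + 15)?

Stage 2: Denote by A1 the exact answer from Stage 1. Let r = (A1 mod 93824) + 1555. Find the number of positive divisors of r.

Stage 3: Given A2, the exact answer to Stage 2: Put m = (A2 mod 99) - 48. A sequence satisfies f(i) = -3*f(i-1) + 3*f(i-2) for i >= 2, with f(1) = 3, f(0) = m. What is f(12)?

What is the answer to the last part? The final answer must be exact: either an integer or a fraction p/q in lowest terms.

Stage 1: remainder = value at the root: 1*(-15)^2 + 2*(-15)^1 - 7 = (225) + (-30) + (-7) = 188; answer 188
Stage 2: A1 = 188; r = 1743; 1743 = 3 * 7 * 83; number of divisors = (1+1) * (1+1) * (1+1) = 8; answer 8
Stage 3: A2 = 8; m = -40; f(2) = -3*(3) + 3*(-40) = -129; iterating: f(2)=-129, f(3)=396, f(4)=-1575, f(5)=5913, f(6)=-22464, f(7)=85131, f(8)=-322785, f(9)=1223748, f(10)=-4639599, f(11)=17590041, f(12)=-66688920; answer -66688920

-66688920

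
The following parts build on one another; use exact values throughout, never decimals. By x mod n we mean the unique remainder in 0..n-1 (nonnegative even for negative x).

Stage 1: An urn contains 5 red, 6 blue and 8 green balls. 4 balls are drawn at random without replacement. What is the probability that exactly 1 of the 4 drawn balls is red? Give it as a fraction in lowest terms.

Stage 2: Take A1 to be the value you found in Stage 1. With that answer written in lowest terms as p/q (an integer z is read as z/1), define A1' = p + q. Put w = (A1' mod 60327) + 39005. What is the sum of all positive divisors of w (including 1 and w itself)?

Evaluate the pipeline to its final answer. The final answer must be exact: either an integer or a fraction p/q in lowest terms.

Stage 1: total draws C(19,4) = 3876; favorable C(5,1)*C(14,3) = 1820; P = 455/969; answer 455/969
Stage 2: A1 = 455/969; threaded value p + q = 1424; w = 40429; 40429 is prime, so its only divisors are 1 and 40429; sigma = 1 + 40429 = 40430; answer 40430

40430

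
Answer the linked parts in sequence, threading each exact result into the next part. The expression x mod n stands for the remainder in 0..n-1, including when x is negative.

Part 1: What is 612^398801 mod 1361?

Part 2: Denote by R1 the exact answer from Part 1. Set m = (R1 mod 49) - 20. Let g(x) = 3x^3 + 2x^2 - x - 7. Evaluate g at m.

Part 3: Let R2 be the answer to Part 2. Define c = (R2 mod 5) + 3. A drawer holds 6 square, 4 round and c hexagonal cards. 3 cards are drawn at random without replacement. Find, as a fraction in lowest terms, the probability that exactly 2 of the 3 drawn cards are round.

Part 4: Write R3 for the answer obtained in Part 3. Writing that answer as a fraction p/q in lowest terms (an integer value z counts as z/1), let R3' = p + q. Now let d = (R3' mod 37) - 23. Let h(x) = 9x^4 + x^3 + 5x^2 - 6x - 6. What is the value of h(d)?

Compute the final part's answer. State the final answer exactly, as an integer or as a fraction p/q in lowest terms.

940674

Part 1: squarings mod 1361: 612^1=612, 612^2=269, 612^4=228, 612^8=266, 612^16=1345, 612^32=256, 612^64=208, 612^128=1073, 612^256=1284, 612^512=485, 612^1024=1133, 612^2048=266, 612^4096=1345, 612^8192=256, 612^16384=208, 612^32768=1073, 612^65536=1284, 612^131072=485, 612^262144=1133; 612^398801 = 612^1 * 612^16 * 612^64 * 612^128 * 612^256 * 612^1024 * 612^4096 * 612^131072 * 612^262144 = 130 (mod 1361); answer 130
Part 2: R1 = 130; m = 12; 3*(12)^3 + 2*(12)^2 - 1*(12)^1 - 7 = (5184) + (288) + (-12) + (-7) = 5453; answer 5453
Part 3: R2 = 5453; c = 6; total draws C(16,3) = 560; favorable C(4,2)*C(12,1) = 72; P = 9/70; answer 9/70
Part 4: R3 = 9/70; threaded value p + q = 79; d = -18; 9*(-18)^4 + 1*(-18)^3 + 5*(-18)^2 - 6*(-18)^1 - 6 = (944784) + (-5832) + (1620) + (108) + (-6) = 940674; answer 940674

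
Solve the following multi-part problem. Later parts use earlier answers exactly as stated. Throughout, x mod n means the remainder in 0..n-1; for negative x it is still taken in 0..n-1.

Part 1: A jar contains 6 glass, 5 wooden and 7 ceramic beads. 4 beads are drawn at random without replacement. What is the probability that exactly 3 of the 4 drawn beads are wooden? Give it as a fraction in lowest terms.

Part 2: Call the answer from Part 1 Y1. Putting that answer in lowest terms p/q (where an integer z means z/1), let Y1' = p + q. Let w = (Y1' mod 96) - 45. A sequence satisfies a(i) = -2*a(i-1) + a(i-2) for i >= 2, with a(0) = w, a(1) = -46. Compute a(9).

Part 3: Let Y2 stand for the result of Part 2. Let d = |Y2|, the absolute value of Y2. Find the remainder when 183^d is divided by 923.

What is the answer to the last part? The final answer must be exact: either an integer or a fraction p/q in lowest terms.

Part 1: total draws C(18,4) = 3060; favorable C(5,3)*C(13,1) = 130; P = 13/306; answer 13/306
Part 2: Y1 = 13/306; threaded value p + q = 319; w = -14; a(2) = -2*(-46) + 1*(-14) = 78; iterating: a(2)=78, a(3)=-202, a(4)=482, a(5)=-1166, a(6)=2814, a(7)=-6794, a(8)=16402, a(9)=-39598; answer -39598
Part 3: Y2 = -39598; d = 39598; squarings mod 923: 183^1=183, 183^2=261, 183^4=742, 183^8=456, 183^16=261, 183^32=742, 183^64=456, 183^128=261, 183^256=742, 183^512=456, 183^1024=261, 183^2048=742, 183^4096=456, 183^8192=261, 183^16384=742, 183^32768=456; 183^39598 = 183^2 * 183^4 * 183^8 * 183^32 * 183^128 * 183^512 * 183^2048 * 183^4096 * 183^32768 = 755 (mod 923); answer 755

755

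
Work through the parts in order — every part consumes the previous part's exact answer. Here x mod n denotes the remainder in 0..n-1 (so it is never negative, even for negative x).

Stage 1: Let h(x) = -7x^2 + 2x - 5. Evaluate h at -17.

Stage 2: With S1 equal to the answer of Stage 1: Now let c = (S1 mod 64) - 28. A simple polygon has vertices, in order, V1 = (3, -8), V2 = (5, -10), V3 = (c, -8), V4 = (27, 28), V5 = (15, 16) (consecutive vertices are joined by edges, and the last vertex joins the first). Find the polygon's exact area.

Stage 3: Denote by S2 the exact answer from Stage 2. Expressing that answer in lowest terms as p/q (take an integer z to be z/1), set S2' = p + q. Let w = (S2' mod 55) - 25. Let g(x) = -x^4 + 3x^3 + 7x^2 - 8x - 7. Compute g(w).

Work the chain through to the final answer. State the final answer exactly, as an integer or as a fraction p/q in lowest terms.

Stage 1: -7*(-17)^2 + 2*(-17)^1 - 5 = (-2023) + (-34) + (-5) = -2062; answer -2062
Stage 2: S1 = -2062; c = 22; cross terms: (3*-10 - 5*-8)=10, (5*-8 - 22*-10)=180, (22*28 - 27*-8)=832, (27*16 - 15*28)=12, (15*-8 - 3*16)=-168; twice the area = |866| = 866; area = 433; answer 433
Stage 3: S2 = 433; threaded value p + q = 434; w = 24; -1*(24)^4 + 3*(24)^3 + 7*(24)^2 - 8*(24)^1 - 7 = (-331776) + (41472) + (4032) + (-192) + (-7) = -286471; answer -286471

-286471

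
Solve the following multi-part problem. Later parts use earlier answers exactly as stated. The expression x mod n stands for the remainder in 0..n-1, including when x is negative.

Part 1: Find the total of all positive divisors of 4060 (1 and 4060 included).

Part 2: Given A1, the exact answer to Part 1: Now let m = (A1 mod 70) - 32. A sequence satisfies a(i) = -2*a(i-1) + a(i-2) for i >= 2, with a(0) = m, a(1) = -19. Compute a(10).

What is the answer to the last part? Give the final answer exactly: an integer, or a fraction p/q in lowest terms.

Part 1: 4060 = 2^2 * 5 * 7 * 29; sigma = (1 + 2 + 4) * (1 + 5) * (1 + 7) * (1 + 29) = 7 * 6 * 8 * 30 = 10080; answer 10080
Part 2: A1 = 10080; m = -32; a(2) = -2*(-19) + 1*(-32) = 6; iterating: a(2)=6, a(3)=-31, a(4)=68, a(5)=-167, a(6)=402, a(7)=-971, a(8)=2344, a(9)=-5659, a(10)=13662; answer 13662

13662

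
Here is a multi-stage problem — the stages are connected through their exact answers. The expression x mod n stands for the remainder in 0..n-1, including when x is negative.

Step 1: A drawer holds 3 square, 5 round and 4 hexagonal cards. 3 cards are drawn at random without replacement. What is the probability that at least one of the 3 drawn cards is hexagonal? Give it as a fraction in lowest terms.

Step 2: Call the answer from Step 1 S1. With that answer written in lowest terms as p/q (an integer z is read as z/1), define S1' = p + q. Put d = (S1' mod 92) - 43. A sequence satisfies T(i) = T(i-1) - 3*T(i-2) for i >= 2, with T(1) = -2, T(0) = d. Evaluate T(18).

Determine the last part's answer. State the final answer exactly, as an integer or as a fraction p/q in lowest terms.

Step 1: total draws C(12,3) = 220; complement C(8,3) = 56; favorable 220 - 56 = 164; P = 41/55; answer 41/55
Step 2: S1 = 41/55; threaded value p + q = 96; d = -39; T(2) = 1*(-2) - 3*(-39) = 115; iterating: T(2)=115, T(3)=121, T(4)=-224, T(5)=-587, T(6)=85, T(7)=1846, T(8)=1591, T(9)=-3947, T(10)=-8720, T(11)=3121, T(12)=29281, T(13)=19918, T(14)=-67925, T(15)=-127679, T(16)=76096, T(17)=459133, T(18)=230845; answer 230845

230845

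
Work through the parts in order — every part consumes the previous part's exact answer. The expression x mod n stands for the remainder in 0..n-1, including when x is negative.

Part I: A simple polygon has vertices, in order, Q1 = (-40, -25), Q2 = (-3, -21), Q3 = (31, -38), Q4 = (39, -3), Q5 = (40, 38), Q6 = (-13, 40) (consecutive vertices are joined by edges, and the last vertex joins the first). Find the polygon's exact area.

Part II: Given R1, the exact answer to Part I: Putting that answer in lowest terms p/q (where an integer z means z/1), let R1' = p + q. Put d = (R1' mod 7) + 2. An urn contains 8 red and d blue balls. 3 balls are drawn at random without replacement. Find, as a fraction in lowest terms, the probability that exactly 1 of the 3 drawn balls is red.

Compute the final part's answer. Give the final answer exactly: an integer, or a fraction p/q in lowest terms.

Part I: cross terms: (-40*-21 - -3*-25)=765, (-3*-38 - 31*-21)=765, (31*-3 - 39*-38)=1389, (39*38 - 40*-3)=1602, (40*40 - -13*38)=2094, (-13*-25 - -40*40)=1925; twice the area = |8540| = 8540; area = 4270; answer 4270
Part II: R1 = 4270; threaded value p + q = 4271; d = 3; total draws C(11,3) = 165; favorable C(8,1)*C(3,2) = 24; P = 8/55; answer 8/55

8/55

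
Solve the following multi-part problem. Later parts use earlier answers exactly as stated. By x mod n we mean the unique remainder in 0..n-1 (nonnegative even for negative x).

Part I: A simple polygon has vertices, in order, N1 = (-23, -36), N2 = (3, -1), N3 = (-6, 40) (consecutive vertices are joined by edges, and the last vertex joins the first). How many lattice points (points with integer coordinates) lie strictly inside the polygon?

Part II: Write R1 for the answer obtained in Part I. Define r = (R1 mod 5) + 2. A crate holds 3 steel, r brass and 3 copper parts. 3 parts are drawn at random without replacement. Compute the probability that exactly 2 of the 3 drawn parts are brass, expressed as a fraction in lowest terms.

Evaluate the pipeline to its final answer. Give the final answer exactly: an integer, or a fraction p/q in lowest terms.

3/28

Part I: cross terms: (-23*-1 - 3*-36)=131, (3*40 - -6*-1)=114, (-6*-36 - -23*40)=1136; twice the area = |1381| = 1381; area = 1381/2; boundary points = 1 + 1 + 1 = 3; strictly interior points = area - boundary/2 + 1 = 690; answer 690
Part II: R1 = 690; r = 2; total draws C(8,3) = 56; favorable C(2,2)*C(6,1) = 6; P = 3/28; answer 3/28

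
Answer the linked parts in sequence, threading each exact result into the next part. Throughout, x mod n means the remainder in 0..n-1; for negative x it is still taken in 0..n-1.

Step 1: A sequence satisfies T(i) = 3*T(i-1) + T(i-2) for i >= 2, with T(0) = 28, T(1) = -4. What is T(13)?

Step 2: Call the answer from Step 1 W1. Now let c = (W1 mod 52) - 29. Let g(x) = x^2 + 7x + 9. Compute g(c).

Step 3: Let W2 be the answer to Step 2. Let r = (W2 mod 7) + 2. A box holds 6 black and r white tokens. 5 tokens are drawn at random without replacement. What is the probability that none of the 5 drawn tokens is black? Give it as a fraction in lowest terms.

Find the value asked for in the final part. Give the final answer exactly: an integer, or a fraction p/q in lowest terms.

1/462

Step 1: T(2) = 3*(-4) + 1*(28) = 16; iterating: T(2)=16, T(3)=44, T(4)=148, T(5)=488, T(6)=1612, T(7)=5324, T(8)=17584, T(9)=58076, T(10)=191812, T(11)=633512, T(12)=2092348, T(13)=6910556; answer 6910556
Step 2: W1 = 6910556; c = -13; 1*(-13)^2 + 7*(-13)^1 + 9 = (169) + (-91) + (9) = 87; answer 87
Step 3: W2 = 87; r = 5; total draws C(11,5) = 462; favorable C(5,5) = 1; P = 1/462; answer 1/462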